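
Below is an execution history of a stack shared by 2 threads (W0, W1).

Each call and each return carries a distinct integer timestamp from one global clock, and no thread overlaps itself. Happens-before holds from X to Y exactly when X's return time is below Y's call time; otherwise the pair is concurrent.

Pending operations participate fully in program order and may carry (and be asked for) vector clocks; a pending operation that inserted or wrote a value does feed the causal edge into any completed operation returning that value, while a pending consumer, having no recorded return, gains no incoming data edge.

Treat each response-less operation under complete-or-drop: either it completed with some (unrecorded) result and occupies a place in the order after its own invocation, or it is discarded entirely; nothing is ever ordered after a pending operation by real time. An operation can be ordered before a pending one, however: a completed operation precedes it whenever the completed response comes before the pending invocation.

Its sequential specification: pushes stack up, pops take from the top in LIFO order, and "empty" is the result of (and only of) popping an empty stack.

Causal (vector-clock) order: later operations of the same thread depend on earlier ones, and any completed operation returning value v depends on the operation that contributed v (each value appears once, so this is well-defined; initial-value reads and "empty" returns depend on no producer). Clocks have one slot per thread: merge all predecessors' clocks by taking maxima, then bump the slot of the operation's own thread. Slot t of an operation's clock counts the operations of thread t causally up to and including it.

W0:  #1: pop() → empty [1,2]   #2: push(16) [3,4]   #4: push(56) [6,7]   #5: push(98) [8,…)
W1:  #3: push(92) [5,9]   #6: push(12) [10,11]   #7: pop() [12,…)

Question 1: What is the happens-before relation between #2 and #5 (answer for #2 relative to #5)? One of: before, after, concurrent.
Answer: before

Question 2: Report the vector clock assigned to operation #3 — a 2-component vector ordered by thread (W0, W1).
Answer: (0, 1)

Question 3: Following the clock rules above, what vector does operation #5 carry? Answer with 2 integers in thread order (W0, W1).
Answer: (4, 0)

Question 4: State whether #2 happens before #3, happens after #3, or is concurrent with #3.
Answer: before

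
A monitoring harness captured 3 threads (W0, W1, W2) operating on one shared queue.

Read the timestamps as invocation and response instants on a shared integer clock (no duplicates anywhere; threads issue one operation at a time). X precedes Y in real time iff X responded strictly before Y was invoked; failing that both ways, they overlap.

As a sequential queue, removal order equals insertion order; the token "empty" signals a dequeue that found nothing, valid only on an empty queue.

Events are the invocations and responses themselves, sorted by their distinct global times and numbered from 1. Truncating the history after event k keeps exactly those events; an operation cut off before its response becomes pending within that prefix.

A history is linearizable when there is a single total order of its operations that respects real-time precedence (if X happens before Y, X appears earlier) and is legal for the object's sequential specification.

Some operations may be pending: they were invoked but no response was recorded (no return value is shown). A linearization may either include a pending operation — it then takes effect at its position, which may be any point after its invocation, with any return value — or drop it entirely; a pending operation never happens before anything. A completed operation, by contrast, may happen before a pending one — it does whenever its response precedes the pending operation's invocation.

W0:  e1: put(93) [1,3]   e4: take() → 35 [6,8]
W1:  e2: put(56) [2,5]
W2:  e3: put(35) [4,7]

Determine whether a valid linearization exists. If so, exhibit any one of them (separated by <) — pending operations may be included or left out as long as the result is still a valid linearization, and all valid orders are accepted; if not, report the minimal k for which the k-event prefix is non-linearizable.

not linearizable — minimal violating prefix: 8 events

cut after 7 events: linearizable; cut after 8 events (e4 responds, time 8): not linearizable
all 5 real-time-respecting orders fail — 4 completed queue operations, no legal replay
one such order, e1, e2, e3, e4, breaks at step 4 where e4 take() → 35 is illegal
one such order, e1, e2, e4, e3, breaks at step 3 where e4 take() → 35 is illegal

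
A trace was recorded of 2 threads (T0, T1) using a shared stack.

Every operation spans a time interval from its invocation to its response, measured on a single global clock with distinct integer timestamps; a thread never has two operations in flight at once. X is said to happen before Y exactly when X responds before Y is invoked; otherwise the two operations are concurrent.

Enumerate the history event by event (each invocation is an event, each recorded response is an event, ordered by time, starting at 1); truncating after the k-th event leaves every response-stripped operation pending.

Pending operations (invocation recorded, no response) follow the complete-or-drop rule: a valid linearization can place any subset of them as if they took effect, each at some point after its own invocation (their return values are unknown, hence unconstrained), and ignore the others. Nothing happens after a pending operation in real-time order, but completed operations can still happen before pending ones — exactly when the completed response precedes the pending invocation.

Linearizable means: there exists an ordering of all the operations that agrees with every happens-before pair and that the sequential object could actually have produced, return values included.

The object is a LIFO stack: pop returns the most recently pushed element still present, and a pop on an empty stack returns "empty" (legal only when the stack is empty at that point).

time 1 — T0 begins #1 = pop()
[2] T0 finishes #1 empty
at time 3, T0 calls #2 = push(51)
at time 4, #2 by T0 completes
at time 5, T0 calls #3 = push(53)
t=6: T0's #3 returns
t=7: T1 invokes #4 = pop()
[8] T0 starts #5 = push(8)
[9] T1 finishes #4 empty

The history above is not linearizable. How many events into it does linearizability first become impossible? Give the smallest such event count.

a valid linearization of events 1..8 exists, for instance #1, #2, #3:
after step 1 (#1 pop() → empty): stack <>
after step 2 (#2 push(51)): stack <51>
after step 3 (#3 push(53)): stack <51,53>
adding event 9 (#4 responds at 9) leaves no legal real-time order
include/drop combinations of the 1 pending operation (#5) were all tried; none helps
one such order, #1, #2, #3, #4 (pending dropped), breaks at step 4 where #4 pop() → empty is illegal

9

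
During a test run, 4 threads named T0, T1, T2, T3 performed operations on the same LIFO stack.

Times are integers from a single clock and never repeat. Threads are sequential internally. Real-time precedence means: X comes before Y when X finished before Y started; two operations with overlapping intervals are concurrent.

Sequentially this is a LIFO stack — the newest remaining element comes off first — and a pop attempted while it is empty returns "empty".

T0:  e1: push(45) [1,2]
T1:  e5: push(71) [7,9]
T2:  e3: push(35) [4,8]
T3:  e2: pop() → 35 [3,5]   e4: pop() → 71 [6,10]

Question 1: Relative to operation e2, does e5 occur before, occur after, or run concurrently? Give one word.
after

e5 spans [7,9], e2 spans [3,5]
resp(e2)=5 < inv(e5)=7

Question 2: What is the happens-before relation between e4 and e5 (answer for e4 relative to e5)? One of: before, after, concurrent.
concurrent

e4 spans [6,10], e5 spans [7,9]
the intervals overlap in both directions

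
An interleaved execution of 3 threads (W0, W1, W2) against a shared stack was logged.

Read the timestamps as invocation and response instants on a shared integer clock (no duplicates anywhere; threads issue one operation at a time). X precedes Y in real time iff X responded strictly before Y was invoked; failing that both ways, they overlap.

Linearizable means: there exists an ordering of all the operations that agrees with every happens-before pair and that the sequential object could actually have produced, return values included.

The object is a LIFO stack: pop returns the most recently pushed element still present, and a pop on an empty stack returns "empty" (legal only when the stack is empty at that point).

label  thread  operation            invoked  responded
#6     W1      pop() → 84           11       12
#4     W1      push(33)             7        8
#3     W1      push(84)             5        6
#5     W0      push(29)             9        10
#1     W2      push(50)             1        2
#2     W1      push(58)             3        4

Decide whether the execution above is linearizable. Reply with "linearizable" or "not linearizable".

not linearizable

cut after 11 events: linearizable; cut after 12 events (#6 responds, time 12): not linearizable
the sole real-time-consistent order of 6 completed operations fails the stack replay
sample order #1, #2, #3, #4, #5, #6 stalls at step 6 — #6 pop() → 84 has no legal effect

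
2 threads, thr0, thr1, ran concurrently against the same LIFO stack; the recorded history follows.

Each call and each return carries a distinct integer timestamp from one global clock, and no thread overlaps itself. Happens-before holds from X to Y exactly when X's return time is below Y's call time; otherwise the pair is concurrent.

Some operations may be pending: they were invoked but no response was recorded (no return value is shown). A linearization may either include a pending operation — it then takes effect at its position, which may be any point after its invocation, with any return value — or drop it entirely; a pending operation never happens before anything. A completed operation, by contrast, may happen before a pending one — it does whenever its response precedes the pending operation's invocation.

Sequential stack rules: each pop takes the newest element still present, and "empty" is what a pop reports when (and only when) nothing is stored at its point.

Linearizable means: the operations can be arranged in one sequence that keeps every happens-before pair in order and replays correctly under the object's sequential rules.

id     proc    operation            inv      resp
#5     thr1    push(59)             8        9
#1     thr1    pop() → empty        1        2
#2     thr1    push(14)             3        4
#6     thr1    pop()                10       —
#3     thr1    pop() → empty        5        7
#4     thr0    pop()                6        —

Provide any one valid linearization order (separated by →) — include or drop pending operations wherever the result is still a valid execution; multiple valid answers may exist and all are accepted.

#1 → #2 → #4 → #3 → #5

after step 1 (#1 pop() → empty): stack <>
after step 2 (#2 push(14)): stack <14>
after step 3 (#4 pop() (pending, included)): stack <>
after step 4 (#3 pop() → empty): stack <>
after step 5 (#5 push(59)): stack <59>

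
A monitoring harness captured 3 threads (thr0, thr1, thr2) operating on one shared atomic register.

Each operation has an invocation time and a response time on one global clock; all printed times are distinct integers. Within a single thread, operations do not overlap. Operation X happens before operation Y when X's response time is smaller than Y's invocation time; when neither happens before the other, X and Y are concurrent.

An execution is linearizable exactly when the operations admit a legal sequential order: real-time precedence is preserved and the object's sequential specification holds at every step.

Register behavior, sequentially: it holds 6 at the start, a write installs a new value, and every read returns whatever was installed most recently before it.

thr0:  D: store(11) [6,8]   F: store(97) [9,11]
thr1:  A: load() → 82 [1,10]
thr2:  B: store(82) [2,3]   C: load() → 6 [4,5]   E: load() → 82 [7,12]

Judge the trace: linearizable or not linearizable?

events 1..4 are fine; event 5 — the response of C at time 5 — makes the prefix non-linearizable
a single order respects real time; the 2 completed atomic register operations fail replay along it
include/drop combinations of the 1 pending operation (A) were all tried; none helps
take B, C (pending dropped): step 2 already fails, because C load() → 6 cannot occur there

not linearizable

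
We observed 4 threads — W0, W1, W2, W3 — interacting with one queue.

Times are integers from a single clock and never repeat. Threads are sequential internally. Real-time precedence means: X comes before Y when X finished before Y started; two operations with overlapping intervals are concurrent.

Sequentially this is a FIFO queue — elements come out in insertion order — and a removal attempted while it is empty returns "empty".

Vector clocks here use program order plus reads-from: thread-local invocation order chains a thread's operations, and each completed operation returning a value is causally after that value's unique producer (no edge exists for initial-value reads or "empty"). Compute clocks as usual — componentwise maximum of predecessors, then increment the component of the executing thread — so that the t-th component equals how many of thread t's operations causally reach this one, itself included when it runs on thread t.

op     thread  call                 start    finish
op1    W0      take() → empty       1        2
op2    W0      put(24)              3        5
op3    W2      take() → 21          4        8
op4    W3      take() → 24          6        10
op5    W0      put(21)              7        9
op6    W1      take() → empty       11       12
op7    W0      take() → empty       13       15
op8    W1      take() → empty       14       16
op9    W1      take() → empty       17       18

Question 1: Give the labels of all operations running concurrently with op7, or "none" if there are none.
op8

op7 spans [13,15]: anything still running between times 13 and 15 counts as concurrent
op1 [1,2]: before
op2 [3,5]: before
op3 [4,8]: before
op4 [6,10]: before
op5 [7,9]: before
op6 [11,12]: before
op8 [14,16]: concurrent
op9 [17,18]: after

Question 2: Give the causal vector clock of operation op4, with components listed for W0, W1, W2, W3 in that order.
(2, 0, 0, 1)

op6 (invocation 11): nothing precedes it; W1's component alone gives (0, 1, 0, 0)
op1 (invocation 1): nothing precedes it; W0's component alone gives (1, 0, 0, 0)
from VC(op6)=(0, 1, 0, 0), op8 (invoked 14) maxes components and bumps W1 → (0, 2, 0, 0)
from VC(op1)=(1, 0, 0, 0), op2 (invoked 3) maxes components and bumps W0 → (2, 0, 0, 0)
from VC(op8)=(0, 2, 0, 0), op9 (invoked 17) maxes components and bumps W1 → (0, 3, 0, 0)
from VC(op2)=(2, 0, 0, 0), op4 (invoked 6) maxes components and bumps W3 → (2, 0, 0, 1)
from VC(op2)=(2, 0, 0, 0), op5 (invoked 7) maxes components and bumps W0 → (3, 0, 0, 0)
from VC(op5)=(3, 0, 0, 0), op3 (invoked 4) maxes components and bumps W2 → (3, 0, 1, 0)
from VC(op5)=(3, 0, 0, 0), op7 (invoked 13) maxes components and bumps W0 → (4, 0, 0, 0)
target: VC(op4) = (2, 0, 0, 1)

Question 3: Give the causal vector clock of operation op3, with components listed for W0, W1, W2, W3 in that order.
(3, 0, 1, 0)

root op op6, invoked 11: fresh clock plus W1's own tick → (0, 1, 0, 0)
root op op1, invoked 1: fresh clock plus W0's own tick → (1, 0, 0, 0)
op8, invoked 14, takes VC(op6)=(0, 1, 0, 0) under max, adds 1 for W1 → (0, 2, 0, 0)
op2, invoked 3, takes VC(op1)=(1, 0, 0, 0) under max, adds 1 for W0 → (2, 0, 0, 0)
op9, invoked 17, takes VC(op8)=(0, 2, 0, 0) under max, adds 1 for W1 → (0, 3, 0, 0)
op4, invoked 6, takes VC(op2)=(2, 0, 0, 0) under max, adds 1 for W3 → (2, 0, 0, 1)
op5, invoked 7, takes VC(op2)=(2, 0, 0, 0) under max, adds 1 for W0 → (3, 0, 0, 0)
op3, invoked 4, takes VC(op5)=(3, 0, 0, 0) under max, adds 1 for W2 → (3, 0, 1, 0)
op7, invoked 13, takes VC(op5)=(3, 0, 0, 0) under max, adds 1 for W0 → (4, 0, 0, 0)
target: VC(op3) = (3, 0, 1, 0)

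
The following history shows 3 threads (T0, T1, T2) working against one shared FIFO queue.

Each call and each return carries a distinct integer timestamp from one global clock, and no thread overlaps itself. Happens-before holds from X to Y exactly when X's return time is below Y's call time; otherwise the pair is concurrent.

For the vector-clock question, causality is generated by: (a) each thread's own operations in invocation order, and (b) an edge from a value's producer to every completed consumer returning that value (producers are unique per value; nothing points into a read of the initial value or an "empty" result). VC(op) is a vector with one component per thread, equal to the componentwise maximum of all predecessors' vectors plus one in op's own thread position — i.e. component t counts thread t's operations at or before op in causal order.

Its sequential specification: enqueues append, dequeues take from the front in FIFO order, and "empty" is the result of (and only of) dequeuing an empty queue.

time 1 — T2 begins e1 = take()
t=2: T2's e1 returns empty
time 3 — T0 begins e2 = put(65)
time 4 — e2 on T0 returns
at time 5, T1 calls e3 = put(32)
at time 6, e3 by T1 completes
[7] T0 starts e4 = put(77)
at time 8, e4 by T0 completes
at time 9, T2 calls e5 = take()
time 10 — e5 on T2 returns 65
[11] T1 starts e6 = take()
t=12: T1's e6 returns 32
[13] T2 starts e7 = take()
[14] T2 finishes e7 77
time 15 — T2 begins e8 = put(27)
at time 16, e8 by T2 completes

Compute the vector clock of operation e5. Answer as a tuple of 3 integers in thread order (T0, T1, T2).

(1, 0, 2)

e1, invoked 1, has no incoming edges; only T2's bump applies → (0, 0, 1)
e3, invoked 5, has no incoming edges; only T1's bump applies → (0, 1, 0)
e2, invoked 3, has no incoming edges; only T0's bump applies → (1, 0, 0)
invoked at 11, e6 merges VC(e3)=(0, 1, 0) and bumps T1's slot → (0, 2, 0)
invoked at 7, e4 merges VC(e2)=(1, 0, 0) and bumps T0's slot → (2, 0, 0)
invoked at 9, e5 merges VC(e1)=(0, 0, 1), VC(e2)=(1, 0, 0) and bumps T2's slot → (1, 0, 2)
invoked at 13, e7 merges VC(e4)=(2, 0, 0), VC(e5)=(1, 0, 2) and bumps T2's slot → (2, 0, 3)
invoked at 15, e8 merges VC(e7)=(2, 0, 3) and bumps T2's slot → (2, 0, 4)
target: VC(e5) = (1, 0, 2)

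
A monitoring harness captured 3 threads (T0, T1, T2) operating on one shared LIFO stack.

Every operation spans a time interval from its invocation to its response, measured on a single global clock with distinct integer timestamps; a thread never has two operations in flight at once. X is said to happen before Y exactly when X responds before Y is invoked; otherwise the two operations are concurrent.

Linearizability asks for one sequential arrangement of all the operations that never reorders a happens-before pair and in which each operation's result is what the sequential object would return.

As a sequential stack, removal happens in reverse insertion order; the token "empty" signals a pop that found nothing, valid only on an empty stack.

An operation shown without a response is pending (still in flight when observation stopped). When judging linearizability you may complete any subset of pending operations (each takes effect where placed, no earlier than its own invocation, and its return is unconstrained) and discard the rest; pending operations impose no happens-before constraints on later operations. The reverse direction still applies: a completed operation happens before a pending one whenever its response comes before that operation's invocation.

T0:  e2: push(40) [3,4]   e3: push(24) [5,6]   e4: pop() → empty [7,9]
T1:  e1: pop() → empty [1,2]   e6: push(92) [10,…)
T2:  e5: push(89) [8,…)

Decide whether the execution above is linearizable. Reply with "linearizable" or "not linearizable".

the violation lands at event 9, e4's response at time 9: events 1..8 linearize, events 1..9 do not
exactly one order of the 4 completed ops respects real time; the LIFO stack replay fails
every completion of the 1 pending operation (e5) was checked; none linearizes
take e1, e2, e3, e4 (pending dropped): step 4 already fails, because e4 pop() → empty cannot occur there

not linearizable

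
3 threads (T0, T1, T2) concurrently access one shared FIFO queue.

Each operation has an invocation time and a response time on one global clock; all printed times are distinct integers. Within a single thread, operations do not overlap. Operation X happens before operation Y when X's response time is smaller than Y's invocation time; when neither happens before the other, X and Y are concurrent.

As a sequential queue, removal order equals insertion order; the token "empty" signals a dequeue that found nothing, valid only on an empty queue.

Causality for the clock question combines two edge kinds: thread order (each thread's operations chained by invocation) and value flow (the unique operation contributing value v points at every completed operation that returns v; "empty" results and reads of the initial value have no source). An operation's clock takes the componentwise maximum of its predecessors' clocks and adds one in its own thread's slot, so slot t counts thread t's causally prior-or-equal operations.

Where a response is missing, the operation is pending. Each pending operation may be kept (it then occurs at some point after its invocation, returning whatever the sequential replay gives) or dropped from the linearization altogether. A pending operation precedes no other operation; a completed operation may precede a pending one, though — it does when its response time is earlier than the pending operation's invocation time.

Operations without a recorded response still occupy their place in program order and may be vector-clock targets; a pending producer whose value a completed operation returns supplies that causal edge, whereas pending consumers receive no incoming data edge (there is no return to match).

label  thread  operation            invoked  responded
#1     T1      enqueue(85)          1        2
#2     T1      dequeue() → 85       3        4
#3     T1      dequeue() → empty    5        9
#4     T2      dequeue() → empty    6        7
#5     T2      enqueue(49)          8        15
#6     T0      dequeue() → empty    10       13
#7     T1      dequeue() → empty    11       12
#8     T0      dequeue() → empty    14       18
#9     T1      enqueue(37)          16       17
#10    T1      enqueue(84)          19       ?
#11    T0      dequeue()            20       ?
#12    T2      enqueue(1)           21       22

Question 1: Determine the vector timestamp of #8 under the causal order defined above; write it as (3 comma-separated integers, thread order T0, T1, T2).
Answer: (2, 0, 0)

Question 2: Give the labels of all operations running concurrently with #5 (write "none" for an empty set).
Answer: #3, #6, #7, #8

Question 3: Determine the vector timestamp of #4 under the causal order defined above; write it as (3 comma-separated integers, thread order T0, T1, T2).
Answer: (0, 0, 1)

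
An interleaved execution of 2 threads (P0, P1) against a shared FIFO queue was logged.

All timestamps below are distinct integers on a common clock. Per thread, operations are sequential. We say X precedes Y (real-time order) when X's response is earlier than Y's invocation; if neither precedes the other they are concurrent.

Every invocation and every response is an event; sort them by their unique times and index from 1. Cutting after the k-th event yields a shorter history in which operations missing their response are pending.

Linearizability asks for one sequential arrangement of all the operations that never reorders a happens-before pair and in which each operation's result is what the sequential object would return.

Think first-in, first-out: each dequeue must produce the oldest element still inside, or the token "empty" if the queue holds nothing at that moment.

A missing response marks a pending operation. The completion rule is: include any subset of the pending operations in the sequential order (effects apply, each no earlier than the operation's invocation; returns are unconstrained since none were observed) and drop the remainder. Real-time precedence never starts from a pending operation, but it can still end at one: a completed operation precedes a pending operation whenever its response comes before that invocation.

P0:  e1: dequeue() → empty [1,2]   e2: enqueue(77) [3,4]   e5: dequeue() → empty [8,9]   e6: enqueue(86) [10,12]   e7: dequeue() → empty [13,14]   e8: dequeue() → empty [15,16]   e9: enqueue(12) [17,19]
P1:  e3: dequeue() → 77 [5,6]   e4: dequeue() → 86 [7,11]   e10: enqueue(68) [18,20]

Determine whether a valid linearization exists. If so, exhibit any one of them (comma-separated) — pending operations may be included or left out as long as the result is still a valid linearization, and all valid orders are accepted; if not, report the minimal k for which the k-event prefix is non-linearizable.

linearizable — witness: e1, e2, e3, e5, e6, e4, e7, e8, e9, e10

1. e1 dequeue() → empty, leaving queue <>
2. e2 enqueue(77), leaving queue <77>
3. e3 dequeue() → 77, leaving queue <>
4. e5 dequeue() → empty, leaving queue <>
5. e6 enqueue(86), leaving queue <86>
6. e4 dequeue() → 86, leaving queue <>
7. e7 dequeue() → empty, leaving queue <>
8. e8 dequeue() → empty, leaving queue <>
9. e9 enqueue(12), leaving queue <12>
10. e10 enqueue(68), leaving queue <12,68>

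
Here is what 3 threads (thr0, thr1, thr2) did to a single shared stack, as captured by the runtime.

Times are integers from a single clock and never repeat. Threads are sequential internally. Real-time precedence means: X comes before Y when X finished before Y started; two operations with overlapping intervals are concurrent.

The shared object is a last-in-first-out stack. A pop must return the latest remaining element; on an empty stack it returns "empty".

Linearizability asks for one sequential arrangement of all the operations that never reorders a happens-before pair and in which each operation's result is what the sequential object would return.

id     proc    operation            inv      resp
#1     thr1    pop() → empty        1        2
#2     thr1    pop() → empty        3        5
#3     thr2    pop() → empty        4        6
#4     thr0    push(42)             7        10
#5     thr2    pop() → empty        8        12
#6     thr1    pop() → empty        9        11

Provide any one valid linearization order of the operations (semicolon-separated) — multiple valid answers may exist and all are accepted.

step 1: #1 pop() → empty — stack <>
step 2: #2 pop() → empty — stack <>
step 3: #3 pop() → empty — stack <>
step 4: #5 pop() → empty — stack <>
step 5: #6 pop() → empty — stack <>
step 6: #4 push(42) — stack <42>

#1; #2; #3; #5; #6; #4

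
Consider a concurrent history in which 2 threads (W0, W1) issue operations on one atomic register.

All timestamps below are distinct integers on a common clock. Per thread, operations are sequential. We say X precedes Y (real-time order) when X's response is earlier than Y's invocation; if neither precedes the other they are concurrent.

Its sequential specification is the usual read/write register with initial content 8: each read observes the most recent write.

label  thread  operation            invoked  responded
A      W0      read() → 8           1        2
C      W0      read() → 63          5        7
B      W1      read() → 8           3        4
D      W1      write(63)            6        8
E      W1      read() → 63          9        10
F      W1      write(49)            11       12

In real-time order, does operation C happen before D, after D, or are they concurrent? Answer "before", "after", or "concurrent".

C spans [5,7], D spans [6,8]
the intervals overlap in both directions

concurrent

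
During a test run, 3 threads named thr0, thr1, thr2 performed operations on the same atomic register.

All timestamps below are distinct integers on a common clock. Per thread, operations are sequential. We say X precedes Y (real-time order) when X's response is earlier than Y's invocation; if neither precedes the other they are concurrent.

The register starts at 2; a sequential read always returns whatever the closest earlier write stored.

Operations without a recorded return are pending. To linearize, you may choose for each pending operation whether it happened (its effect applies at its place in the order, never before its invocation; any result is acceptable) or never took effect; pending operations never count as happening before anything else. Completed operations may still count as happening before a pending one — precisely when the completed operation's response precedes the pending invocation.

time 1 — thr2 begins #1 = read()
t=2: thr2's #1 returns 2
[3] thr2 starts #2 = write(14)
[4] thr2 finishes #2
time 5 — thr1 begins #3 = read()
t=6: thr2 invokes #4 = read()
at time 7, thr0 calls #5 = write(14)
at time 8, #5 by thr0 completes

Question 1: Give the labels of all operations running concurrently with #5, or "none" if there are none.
#3, #4

#5 spans [7,8]; an op avoiding the whole window 7..8 is ordered, any other is concurrent
#1 [1,2]: before
#2 [3,4]: before
#3 [5,…): concurrent
#4 [6,…): concurrent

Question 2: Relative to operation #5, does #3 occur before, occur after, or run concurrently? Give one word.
concurrent

#3 spans [5,…), #5 spans [7,8]
the intervals overlap in both directions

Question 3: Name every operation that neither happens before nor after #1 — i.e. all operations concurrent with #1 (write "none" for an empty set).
none

#1 runs from 1 to 2; window-overlapping ops are concurrent
#2 [3,4]: after
#3 [5,…): after
#4 [6,…): after
#5 [7,8]: after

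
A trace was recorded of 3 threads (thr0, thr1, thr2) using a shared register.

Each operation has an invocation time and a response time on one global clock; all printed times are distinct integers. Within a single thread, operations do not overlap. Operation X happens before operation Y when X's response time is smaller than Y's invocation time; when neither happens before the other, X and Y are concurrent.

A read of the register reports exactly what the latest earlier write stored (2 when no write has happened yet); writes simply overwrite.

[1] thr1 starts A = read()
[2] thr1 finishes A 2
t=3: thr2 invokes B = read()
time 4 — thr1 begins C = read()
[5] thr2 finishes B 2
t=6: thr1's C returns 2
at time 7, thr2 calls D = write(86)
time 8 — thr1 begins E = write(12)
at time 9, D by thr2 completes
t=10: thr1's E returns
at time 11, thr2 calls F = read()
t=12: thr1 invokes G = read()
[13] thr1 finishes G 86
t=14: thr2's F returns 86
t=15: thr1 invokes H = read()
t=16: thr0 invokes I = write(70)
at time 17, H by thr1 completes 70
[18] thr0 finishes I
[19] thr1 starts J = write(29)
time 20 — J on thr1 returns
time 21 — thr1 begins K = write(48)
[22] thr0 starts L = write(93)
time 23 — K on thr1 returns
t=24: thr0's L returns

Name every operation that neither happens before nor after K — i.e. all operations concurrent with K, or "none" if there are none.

L

K spans [21,23]: anything still running between times 21 and 23 counts as concurrent
A [1,2]: before
B [3,5]: before
C [4,6]: before
D [7,9]: before
E [8,10]: before
F [11,14]: before
G [12,13]: before
H [15,17]: before
I [16,18]: before
J [19,20]: before
L [22,24]: concurrent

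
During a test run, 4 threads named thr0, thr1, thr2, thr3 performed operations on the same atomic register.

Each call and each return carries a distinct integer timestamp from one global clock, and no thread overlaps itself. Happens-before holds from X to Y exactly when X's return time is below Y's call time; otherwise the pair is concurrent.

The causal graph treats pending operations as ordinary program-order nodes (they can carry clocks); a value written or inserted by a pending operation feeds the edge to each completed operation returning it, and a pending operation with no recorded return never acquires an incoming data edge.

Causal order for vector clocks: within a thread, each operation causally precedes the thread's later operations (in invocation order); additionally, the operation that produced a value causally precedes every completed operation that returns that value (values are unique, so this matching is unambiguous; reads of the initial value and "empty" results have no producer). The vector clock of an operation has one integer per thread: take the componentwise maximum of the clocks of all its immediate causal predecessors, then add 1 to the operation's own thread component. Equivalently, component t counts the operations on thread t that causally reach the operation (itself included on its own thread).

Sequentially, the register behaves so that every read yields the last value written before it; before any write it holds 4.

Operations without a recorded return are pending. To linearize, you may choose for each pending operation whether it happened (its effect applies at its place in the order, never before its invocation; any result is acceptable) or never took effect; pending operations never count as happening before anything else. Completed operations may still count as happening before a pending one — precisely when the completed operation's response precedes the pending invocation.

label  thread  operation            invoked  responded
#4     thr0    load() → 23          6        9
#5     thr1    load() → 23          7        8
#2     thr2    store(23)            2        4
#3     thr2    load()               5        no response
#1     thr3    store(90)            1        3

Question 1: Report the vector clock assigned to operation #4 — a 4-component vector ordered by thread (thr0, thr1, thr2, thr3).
Answer: (1, 0, 1, 0)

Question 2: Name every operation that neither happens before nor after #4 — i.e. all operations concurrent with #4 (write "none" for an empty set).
Answer: #3, #5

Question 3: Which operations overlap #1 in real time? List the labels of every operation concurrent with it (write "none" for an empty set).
Answer: #2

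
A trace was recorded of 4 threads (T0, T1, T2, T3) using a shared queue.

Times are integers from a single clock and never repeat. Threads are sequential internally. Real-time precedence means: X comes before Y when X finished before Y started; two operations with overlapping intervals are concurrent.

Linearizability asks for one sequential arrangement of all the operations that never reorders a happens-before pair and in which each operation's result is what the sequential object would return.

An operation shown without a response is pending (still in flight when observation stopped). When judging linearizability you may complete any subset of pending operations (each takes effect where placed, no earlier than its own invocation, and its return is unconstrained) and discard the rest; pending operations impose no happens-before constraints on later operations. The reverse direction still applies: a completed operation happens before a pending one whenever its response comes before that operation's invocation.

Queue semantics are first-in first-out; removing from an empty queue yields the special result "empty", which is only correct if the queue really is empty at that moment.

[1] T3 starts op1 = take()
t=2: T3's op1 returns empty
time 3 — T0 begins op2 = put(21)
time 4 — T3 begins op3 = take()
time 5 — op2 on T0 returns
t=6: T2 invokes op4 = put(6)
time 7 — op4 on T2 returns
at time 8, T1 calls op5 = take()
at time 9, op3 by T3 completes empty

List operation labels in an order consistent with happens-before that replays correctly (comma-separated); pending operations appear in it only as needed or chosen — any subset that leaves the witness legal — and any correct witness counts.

op1, op3, op2, op4

step 1: op1 take() → empty — queue <>
step 2: op3 take() → empty — queue <>
step 3: op2 put(21) — queue <21>
step 4: op4 put(6) — queue <21,6>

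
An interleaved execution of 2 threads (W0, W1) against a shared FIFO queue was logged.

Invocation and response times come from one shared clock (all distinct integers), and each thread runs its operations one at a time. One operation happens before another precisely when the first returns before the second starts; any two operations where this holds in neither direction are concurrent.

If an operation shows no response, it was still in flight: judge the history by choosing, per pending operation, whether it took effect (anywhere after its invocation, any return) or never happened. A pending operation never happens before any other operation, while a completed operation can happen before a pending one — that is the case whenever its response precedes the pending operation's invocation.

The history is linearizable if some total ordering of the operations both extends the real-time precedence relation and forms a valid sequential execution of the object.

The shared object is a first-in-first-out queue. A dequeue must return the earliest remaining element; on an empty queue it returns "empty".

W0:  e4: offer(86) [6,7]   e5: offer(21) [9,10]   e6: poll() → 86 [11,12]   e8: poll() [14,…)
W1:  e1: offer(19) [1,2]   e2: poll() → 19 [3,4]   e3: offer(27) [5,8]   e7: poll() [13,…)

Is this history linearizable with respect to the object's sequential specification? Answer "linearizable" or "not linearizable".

linearizable

a witness: e1, e2, e4, e3, e5, e6
step 1: e1 offer(19) — queue <19>
step 2: e2 poll() → 19 — queue <>
step 3: e4 offer(86) — queue <86>
step 4: e3 offer(27) — queue <86,27>
step 5: e5 offer(21) — queue <86,27,21>
step 6: e6 poll() → 86 — queue <27,21>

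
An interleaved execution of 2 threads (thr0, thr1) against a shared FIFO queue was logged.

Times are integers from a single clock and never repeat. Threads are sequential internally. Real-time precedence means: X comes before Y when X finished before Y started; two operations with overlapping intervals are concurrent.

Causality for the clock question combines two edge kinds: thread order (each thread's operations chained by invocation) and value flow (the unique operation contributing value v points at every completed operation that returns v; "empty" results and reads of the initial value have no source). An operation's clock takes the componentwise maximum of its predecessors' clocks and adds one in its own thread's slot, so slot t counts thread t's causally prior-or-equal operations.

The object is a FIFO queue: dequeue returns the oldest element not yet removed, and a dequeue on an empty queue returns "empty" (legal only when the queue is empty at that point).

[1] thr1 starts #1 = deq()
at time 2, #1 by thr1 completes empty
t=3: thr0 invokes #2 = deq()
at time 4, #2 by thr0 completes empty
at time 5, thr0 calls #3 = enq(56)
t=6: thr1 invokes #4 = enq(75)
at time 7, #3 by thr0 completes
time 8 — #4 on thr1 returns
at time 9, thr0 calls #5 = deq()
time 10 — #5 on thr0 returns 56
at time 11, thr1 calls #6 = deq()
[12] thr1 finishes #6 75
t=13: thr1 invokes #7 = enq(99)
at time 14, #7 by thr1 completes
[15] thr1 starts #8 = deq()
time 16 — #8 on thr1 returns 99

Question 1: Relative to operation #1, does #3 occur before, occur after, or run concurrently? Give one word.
#3 spans [5,7], #1 spans [1,2]
resp(#1)=2 < inv(#3)=5

after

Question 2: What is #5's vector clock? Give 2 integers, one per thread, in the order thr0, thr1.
VC(#1, invoked at 1): no causal predecessors; +1 on thr1 → (0, 1)
VC(#2, invoked at 3): no causal predecessors; +1 on thr0 → (1, 0)
VC(#4, invoked at 6): max of VC(#1)=(0, 1), then +1 on thread thr1 → (0, 2)
VC(#3, invoked at 5): max of VC(#2)=(1, 0), then +1 on thread thr0 → (2, 0)
VC(#6, invoked at 11): max of VC(#4)=(0, 2), then +1 on thread thr1 → (0, 3)
VC(#5, invoked at 9): max of VC(#3)=(2, 0), then +1 on thread thr0 → (3, 0)
VC(#7, invoked at 13): max of VC(#6)=(0, 3), then +1 on thread thr1 → (0, 4)
VC(#8, invoked at 15): max of VC(#7)=(0, 4), then +1 on thread thr1 → (0, 5)
target: VC(#5) = (3, 0)

(3, 0)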